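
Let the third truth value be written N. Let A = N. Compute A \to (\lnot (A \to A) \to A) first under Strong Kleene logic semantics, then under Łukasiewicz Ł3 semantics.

In Strong Kleene logic: A \to A = N \to N = N
\lnot (A \to A) = \lnot N = N
\lnot (A \to A) \to A = N \to N = N
A \to (\lnot (A \to A) \to A) = N \to N = N
In Łukasiewicz Ł3: A \to A = N \to N = ⊤
\lnot (A \to A) = \lnot ⊤ = ⊥
\lnot (A \to A) \to A = ⊥ \to N = ⊤
A \to (\lnot (A \to A) \to A) = N \to ⊤ = ⊤
They differ because Strong Kleene logic and Łukasiewicz Ł3 treat N differently under implication.

N; ⊤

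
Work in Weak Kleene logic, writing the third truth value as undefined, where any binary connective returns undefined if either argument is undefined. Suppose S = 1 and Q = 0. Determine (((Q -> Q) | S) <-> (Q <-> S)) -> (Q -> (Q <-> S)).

Q -> Q = 0 -> 0 = 1
(Q -> Q) | S = 1 | 1 = 1
Q <-> S = 0 <-> 1 = 0
((Q -> Q) | S) <-> (Q <-> S) = 1 <-> 0 = 0
Q <-> S = 0 <-> 1 = 0
Q -> (Q <-> S) = 0 -> 0 = 1
(((Q -> Q) | S) <-> (Q <-> S)) -> (Q -> (Q <-> S)) = 0 -> 1 = 1

1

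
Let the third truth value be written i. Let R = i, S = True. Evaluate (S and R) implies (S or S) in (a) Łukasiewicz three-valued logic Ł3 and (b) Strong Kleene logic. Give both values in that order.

True; True

In Łukasiewicz three-valued logic Ł3: S and R = True and i = i
S or S = True or True = True
(S and R) implies (S or S) = i implies True = True  [min(1, 1−½+1)]
In Strong Kleene logic: S and R = True and i = i
S or S = True or True = True
(S and R) implies (S or S) = i implies True = True  [not i or True]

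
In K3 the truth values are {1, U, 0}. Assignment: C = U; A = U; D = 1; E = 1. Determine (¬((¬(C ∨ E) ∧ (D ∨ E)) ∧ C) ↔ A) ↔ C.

C ∨ E = U ∨ 1 = 1
¬(C ∨ E) = ¬1 = 0
D ∨ E = 1 ∨ 1 = 1
¬(C ∨ E) ∧ (D ∨ E) = 0 ∧ 1 = 0
(¬(C ∨ E) ∧ (D ∨ E)) ∧ C = 0 ∧ U = 0
¬((¬(C ∨ E) ∧ (D ∨ E)) ∧ C) = ¬0 = 1
¬((¬(C ∨ E) ∧ (D ∨ E)) ∧ C) ↔ A = 1 ↔ U = U
(¬((¬(C ∨ E) ∧ (D ∨ E)) ∧ C) ↔ A) ↔ C = U ↔ U = U

U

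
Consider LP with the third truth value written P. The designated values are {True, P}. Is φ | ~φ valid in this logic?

Yes

Every assignment of φ over {True, P, False} gives a value in {True, P}.
In particular, with φ=P: φ | ~φ = P.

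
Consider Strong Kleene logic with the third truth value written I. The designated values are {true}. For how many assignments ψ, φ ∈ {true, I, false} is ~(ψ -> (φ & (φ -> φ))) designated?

Designated under: (ψ=true, φ=false).

1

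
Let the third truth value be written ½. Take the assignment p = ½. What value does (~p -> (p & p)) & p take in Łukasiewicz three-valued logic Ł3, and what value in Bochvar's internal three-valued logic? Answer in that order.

In Łukasiewicz three-valued logic Ł3: ~p = ~½ = ½
p & p = ½ & ½ = ½
~p -> (p & p) = ½ -> ½ = true
(~p -> (p & p)) & p = true & ½ = ½
In Bochvar's internal three-valued logic: ~p = ~½ = ½
p & p = ½ & ½ = ½
~p -> (p & p) = ½ -> ½ = ½  [any arg is the third value ⇒ result is the third value]
(~p -> (p & p)) & p = ½ & ½ = ½

½; ½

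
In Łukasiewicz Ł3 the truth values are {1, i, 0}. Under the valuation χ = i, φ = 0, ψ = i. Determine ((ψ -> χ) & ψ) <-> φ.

ψ -> χ = i -> i = 1  [min(1, 1−½+½)]
(ψ -> χ) & ψ = 1 & i = i
((ψ -> χ) & ψ) <-> φ = i <-> 0 = i

i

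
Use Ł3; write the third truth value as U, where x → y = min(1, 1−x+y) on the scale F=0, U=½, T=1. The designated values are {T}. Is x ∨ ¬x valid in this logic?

No

Countermodel: x=U gives U, which is not designated.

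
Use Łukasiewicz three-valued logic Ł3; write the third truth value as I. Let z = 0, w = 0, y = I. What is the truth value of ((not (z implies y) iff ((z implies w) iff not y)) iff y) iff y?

z implies y = 0 implies I = 1  [min(1, 1−0+½)]
not (z implies y) = not 1 = 0
z implies w = 0 implies 0 = 1
not y = not I = I
(z implies w) iff not y = 1 iff I = I
not (z implies y) iff ((z implies w) iff not y) = 0 iff I = I
(not (z implies y) iff ((z implies w) iff not y)) iff y = I iff I = 1
((not (z implies y) iff ((z implies w) iff not y)) iff y) iff y = 1 iff I = I

I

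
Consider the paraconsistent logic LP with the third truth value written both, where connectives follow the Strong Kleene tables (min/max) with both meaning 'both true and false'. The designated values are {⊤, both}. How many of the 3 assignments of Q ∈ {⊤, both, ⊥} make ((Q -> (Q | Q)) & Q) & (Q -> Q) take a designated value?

Q=⊤: ⊤ ✓
Q=both: both ✓
Q=⊥: ⊥ ·

2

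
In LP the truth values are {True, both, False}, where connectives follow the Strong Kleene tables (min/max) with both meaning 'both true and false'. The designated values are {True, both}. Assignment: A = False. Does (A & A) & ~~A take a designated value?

A & A = False & False = False
~A = ~False = True
~~A = ~True = False
(A & A) & ~~A = False & False = False
False ∉ {True, both}.

No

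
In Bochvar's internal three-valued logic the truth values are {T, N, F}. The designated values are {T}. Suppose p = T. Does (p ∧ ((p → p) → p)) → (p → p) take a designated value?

Yes

p → p = T → T = T
(p → p) → p = T → T = T
p ∧ ((p → p) → p) = T ∧ T = T
p → p = T → T = T
(p ∧ ((p → p) → p)) → (p → p) = T → T = T
T ∈ {T}.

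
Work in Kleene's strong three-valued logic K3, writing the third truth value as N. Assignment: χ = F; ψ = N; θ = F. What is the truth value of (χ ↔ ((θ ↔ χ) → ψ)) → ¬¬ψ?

N

θ ↔ χ = F ↔ F = T
(θ ↔ χ) → ψ = T → N = N  [¬T ∨ N]
χ ↔ ((θ ↔ χ) → ψ) = F ↔ N = N
¬ψ = ¬N = N
¬¬ψ = ¬N = N
(χ ↔ ((θ ↔ χ) → ψ)) → ¬¬ψ = N → N = N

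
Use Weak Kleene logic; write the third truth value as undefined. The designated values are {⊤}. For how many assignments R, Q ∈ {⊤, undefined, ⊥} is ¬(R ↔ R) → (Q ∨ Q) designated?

Designated under: (R=⊤, Q=⊤); (R=⊤, Q=⊥); (R=⊥, Q=⊤); (R=⊥, Q=⊥).

4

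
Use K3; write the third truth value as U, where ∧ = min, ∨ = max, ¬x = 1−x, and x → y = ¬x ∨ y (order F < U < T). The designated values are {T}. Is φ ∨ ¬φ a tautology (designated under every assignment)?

No

Countermodel: φ=U gives U, which is not designated.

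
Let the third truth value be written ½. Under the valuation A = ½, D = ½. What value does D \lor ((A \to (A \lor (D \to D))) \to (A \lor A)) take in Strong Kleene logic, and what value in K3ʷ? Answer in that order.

In Strong Kleene logic: D \to D = ½ \to ½ = ½
A \lor (D \to D) = ½ \lor ½ = ½
A \to (A \lor (D \to D)) = ½ \to ½ = ½
A \lor A = ½ \lor ½ = ½
(A \to (A \lor (D \to D))) \to (A \lor A) = ½ \to ½ = ½
D \lor ((A \to (A \lor (D \to D))) \to (A \lor A)) = ½ \lor ½ = ½
In K3ʷ: D \to D = ½ \to ½ = ½  [any arg is the third value ⇒ result is the third value]
A \lor (D \to D) = ½ \lor ½ = ½
A \to (A \lor (D \to D)) = ½ \to ½ = ½
A \lor A = ½ \lor ½ = ½
(A \to (A \lor (D \to D))) \to (A \lor A) = ½ \to ½ = ½
D \lor ((A \to (A \lor (D \to D))) \to (A \lor A)) = ½ \lor ½ = ½

½; ½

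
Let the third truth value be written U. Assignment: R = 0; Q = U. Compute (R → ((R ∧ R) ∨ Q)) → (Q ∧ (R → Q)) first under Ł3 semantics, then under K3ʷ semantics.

In Ł3: R ∧ R = 0 ∧ 0 = 0
(R ∧ R) ∨ Q = 0 ∨ U = U
R → ((R ∧ R) ∨ Q) = 0 → U = 1  [min(1, 1−0+½)]
R → Q = 0 → U = 1
Q ∧ (R → Q) = U ∧ 1 = U
(R → ((R ∧ R) ∨ Q)) → (Q ∧ (R → Q)) = 1 → U = U
In K3ʷ: R ∧ R = 0 ∧ 0 = 0
(R ∧ R) ∨ Q = 0 ∨ U = U
R → ((R ∧ R) ∨ Q) = 0 → U = U  [any arg is the third value ⇒ result is the third value]
R → Q = 0 → U = U
Q ∧ (R → Q) = U ∧ U = U
(R → ((R ∧ R) ∨ Q)) → (Q ∧ (R → Q)) = U → U = U

U; U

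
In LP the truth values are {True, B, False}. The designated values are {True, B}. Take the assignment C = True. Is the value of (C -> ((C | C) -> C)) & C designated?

C | C = True | True = True
(C | C) -> C = True -> True = True
C -> ((C | C) -> C) = True -> True = True
(C -> ((C | C) -> C)) & C = True & True = True
True ∈ {True, B}.

Yes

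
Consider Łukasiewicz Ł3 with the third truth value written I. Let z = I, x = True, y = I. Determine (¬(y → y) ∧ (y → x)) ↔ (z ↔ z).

y → y = I → I = True  [min(1, 1−½+½)]
¬(y → y) = ¬True = False
y → x = I → True = True
¬(y → y) ∧ (y → x) = False ∧ True = False
z ↔ z = I ↔ I = True
(¬(y → y) ∧ (y → x)) ↔ (z ↔ z) = False ↔ True = False

False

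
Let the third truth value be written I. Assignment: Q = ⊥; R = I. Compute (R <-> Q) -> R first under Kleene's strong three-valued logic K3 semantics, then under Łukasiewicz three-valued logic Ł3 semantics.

I; ⊤

In Kleene's strong three-valued logic K3: R <-> Q = I <-> ⊥ = I
(R <-> Q) -> R = I -> I = I  [~I | I]
In Łukasiewicz three-valued logic Ł3: R <-> Q = I <-> ⊥ = I  [1 − |½−0|]
(R <-> Q) -> R = I -> I = ⊤
They differ because Kleene's strong three-valued logic K3 and Łukasiewicz three-valued logic Ł3 treat I differently under implication.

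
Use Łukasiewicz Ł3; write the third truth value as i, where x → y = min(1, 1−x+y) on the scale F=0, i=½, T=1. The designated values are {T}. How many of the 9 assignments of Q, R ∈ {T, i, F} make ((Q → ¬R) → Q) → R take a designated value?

6

Of the 9 assignments, 6 give a value in {T}.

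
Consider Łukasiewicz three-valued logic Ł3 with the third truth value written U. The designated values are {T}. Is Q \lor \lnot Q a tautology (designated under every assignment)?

No

Countermodel: Q=U gives U, which is not designated.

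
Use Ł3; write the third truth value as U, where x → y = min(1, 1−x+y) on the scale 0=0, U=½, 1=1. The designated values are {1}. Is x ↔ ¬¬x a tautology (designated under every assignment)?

Yes

Every assignment of x over {1, U, 0} gives a value in {1}.
In particular, with x=U: x ↔ ¬¬x = 1.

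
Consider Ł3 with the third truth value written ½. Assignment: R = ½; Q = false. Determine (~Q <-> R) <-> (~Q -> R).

~Q = ~false = true
~Q <-> R = true <-> ½ = ½  [1 − |1−½|]
~Q = ~false = true
~Q -> R = true -> ½ = ½
(~Q <-> R) <-> (~Q -> R) = ½ <-> ½ = true

true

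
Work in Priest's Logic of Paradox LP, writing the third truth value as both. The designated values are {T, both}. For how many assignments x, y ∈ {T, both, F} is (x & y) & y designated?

Designated under: (x=T, y=T); (x=T, y=both); (x=both, y=T); (x=both, y=both).

4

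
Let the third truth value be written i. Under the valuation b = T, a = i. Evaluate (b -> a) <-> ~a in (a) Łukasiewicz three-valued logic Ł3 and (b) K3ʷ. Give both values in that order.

In Łukasiewicz three-valued logic Ł3: b -> a = T -> i = i  [min(1, 1−1+½)]
~a = ~i = i
(b -> a) <-> ~a = i <-> i = T
In K3ʷ: b -> a = T -> i = i
~a = ~i = i
(b -> a) <-> ~a = i <-> i = i
They differ because Łukasiewicz three-valued logic Ł3 and K3ʷ treat i differently under the binary connectives.

T; i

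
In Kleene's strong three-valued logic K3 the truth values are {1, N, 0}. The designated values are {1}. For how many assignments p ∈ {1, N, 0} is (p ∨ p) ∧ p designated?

1

p=1: 1 ✓
p=N: N ·
p=0: 0 ·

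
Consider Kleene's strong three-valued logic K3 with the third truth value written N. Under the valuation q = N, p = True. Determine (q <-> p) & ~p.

False

q <-> p = N <-> True = N
~p = ~True = False
(q <-> p) & ~p = N & False = False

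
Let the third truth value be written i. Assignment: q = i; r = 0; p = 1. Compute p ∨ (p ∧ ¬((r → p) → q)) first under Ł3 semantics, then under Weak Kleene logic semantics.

In Ł3: r → p = 0 → 1 = 1
(r → p) → q = 1 → i = i
¬((r → p) → q) = ¬i = i
p ∧ ¬((r → p) → q) = 1 ∧ i = i
p ∨ (p ∧ ¬((r → p) → q)) = 1 ∨ i = 1
In Weak Kleene logic: r → p = 0 → 1 = 1
(r → p) → q = 1 → i = i
¬((r → p) → q) = ¬i = i
p ∧ ¬((r → p) → q) = 1 ∧ i = i
p ∨ (p ∧ ¬((r → p) → q)) = 1 ∨ i = i
They differ because Ł3 and Weak Kleene logic treat i differently under the binary connectives.

1; i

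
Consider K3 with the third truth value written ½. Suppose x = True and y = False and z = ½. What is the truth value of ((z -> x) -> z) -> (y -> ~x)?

True

z -> x = ½ -> True = True  [~½ | True]
(z -> x) -> z = True -> ½ = ½
~x = ~True = False
y -> ~x = False -> False = True
((z -> x) -> z) -> (y -> ~x) = ½ -> True = True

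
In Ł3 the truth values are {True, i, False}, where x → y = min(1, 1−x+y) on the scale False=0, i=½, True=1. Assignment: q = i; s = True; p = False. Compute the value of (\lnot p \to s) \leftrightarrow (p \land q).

False

\lnot p = \lnot False = True
\lnot p \to s = True \to True = True
p \land q = False \land i = False
(\lnot p \to s) \leftrightarrow (p \land q) = True \leftrightarrow False = False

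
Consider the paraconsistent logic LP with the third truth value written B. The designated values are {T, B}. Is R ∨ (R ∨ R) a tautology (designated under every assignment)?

Countermodel: R=F gives F, which is not designated.

No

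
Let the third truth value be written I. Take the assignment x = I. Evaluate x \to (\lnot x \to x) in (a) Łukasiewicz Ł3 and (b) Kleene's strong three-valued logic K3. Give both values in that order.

In Łukasiewicz Ł3: \lnot x = \lnot I = I
\lnot x \to x = I \to I = T
x \to (\lnot x \to x) = I \to T = T
In Kleene's strong three-valued logic K3: \lnot x = \lnot I = I
\lnot x \to x = I \to I = I  [\lnot I \lor I]
x \to (\lnot x \to x) = I \to I = I
They differ because Łukasiewicz Ł3 and Kleene's strong three-valued logic K3 treat I differently under implication.

T; I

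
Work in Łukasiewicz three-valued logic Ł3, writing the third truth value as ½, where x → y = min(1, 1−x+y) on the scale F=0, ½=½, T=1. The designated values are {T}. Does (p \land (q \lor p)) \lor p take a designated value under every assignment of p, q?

No

Countermodel: p=½, q=T gives ½, which is not designated.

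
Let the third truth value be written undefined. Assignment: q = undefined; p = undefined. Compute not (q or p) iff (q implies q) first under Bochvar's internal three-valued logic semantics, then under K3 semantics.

undefined; undefined

In Bochvar's internal three-valued logic: q or p = undefined or undefined = undefined
not (q or p) = not undefined = undefined
q implies q = undefined implies undefined = undefined  [any arg is the third value ⇒ result is the third value]
not (q or p) iff (q implies q) = undefined iff undefined = undefined
In K3: q or p = undefined or undefined = undefined
not (q or p) = not undefined = undefined
q implies q = undefined implies undefined = undefined
not (q or p) iff (q implies q) = undefined iff undefined = undefined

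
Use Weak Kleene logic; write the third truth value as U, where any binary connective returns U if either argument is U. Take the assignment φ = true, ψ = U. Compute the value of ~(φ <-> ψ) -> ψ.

φ <-> ψ = true <-> U = U
~(φ <-> ψ) = ~U = U
~(φ <-> ψ) -> ψ = U -> U = U

U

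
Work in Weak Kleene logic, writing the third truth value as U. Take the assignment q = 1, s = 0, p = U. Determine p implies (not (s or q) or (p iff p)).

U

s or q = 0 or 1 = 1
not (s or q) = not 1 = 0
p iff p = U iff U = U
not (s or q) or (p iff p) = 0 or U = U
p implies (not (s or q) or (p iff p)) = U implies U = U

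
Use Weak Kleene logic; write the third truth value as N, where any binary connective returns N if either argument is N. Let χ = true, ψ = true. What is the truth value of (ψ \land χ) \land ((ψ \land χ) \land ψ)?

true

ψ \land χ = true \land true = true
ψ \land χ = true \land true = true
(ψ \land χ) \land ψ = true \land true = true
(ψ \land χ) \land ((ψ \land χ) \land ψ) = true \land true = true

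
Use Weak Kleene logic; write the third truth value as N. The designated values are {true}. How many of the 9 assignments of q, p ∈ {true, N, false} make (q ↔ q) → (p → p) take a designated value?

Designated under: (q=true, p=true); (q=true, p=false); (q=false, p=true); (q=false, p=false).

4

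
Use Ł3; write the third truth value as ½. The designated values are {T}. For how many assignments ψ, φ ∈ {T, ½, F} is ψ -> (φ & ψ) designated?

Of the 9 assignments, 6 give a value in {T}.

6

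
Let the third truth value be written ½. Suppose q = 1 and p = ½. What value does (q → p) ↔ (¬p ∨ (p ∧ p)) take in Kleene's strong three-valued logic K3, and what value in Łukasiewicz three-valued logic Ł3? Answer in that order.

½; 1

In Kleene's strong three-valued logic K3: q → p = 1 → ½ = ½  [¬1 ∨ ½]
¬p = ¬½ = ½
p ∧ p = ½ ∧ ½ = ½
¬p ∨ (p ∧ p) = ½ ∨ ½ = ½
(q → p) ↔ (¬p ∨ (p ∧ p)) = ½ ↔ ½ = ½
In Łukasiewicz three-valued logic Ł3: q → p = 1 → ½ = ½  [min(1, 1−1+½)]
¬p = ¬½ = ½
p ∧ p = ½ ∧ ½ = ½
¬p ∨ (p ∧ p) = ½ ∨ ½ = ½
(q → p) ↔ (¬p ∨ (p ∧ p)) = ½ ↔ ½ = 1
They differ because Kleene's strong three-valued logic K3 and Łukasiewicz three-valued logic Ł3 treat ½ differently under implication.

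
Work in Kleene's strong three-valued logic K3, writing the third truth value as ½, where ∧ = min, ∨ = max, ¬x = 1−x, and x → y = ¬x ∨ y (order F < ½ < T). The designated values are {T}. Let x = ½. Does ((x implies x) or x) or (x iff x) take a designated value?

No

x implies x = ½ implies ½ = ½
(x implies x) or x = ½ or ½ = ½
x iff x = ½ iff ½ = ½
((x implies x) or x) or (x iff x) = ½ or ½ = ½
½ ∉ {T}.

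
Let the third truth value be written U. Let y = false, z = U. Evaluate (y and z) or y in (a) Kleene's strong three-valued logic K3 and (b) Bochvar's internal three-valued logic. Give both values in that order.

false; U

In Kleene's strong three-valued logic K3: y and z = false and U = false
(y and z) or y = false or false = false
In Bochvar's internal three-valued logic: y and z = false and U = U
(y and z) or y = U or false = U
They differ because Kleene's strong three-valued logic K3 and Bochvar's internal three-valued logic treat U differently under the binary connectives.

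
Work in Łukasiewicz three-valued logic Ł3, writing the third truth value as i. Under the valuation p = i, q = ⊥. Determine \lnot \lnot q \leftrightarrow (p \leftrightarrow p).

⊥

\lnot q = \lnot ⊥ = ⊤
\lnot \lnot q = \lnot ⊤ = ⊥
p \leftrightarrow p = i \leftrightarrow i = ⊤  [1 − |½−½|]
\lnot \lnot q \leftrightarrow (p \leftrightarrow p) = ⊥ \leftrightarrow ⊤ = ⊥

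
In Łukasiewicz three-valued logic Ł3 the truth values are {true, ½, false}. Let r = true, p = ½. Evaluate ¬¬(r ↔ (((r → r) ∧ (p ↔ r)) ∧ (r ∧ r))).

r → r = true → true = true
p ↔ r = ½ ↔ true = ½
(r → r) ∧ (p ↔ r) = true ∧ ½ = ½
r ∧ r = true ∧ true = true
((r → r) ∧ (p ↔ r)) ∧ (r ∧ r) = ½ ∧ true = ½
r ↔ (((r → r) ∧ (p ↔ r)) ∧ (r ∧ r)) = true ↔ ½ = ½
¬(r ↔ (((r → r) ∧ (p ↔ r)) ∧ (r ∧ r))) = ¬½ = ½
¬¬(r ↔ (((r → r) ∧ (p ↔ r)) ∧ (r ∧ r))) = ¬½ = ½

½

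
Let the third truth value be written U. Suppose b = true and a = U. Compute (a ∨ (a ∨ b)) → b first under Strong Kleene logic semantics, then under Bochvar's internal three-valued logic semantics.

In Strong Kleene logic: a ∨ b = U ∨ true = true
a ∨ (a ∨ b) = U ∨ true = true
(a ∨ (a ∨ b)) → b = true → true = true
In Bochvar's internal three-valued logic: a ∨ b = U ∨ true = U
a ∨ (a ∨ b) = U ∨ U = U
(a ∨ (a ∨ b)) → b = U → true = U
They differ because Strong Kleene logic and Bochvar's internal three-valued logic treat U differently under the binary connectives.

true; U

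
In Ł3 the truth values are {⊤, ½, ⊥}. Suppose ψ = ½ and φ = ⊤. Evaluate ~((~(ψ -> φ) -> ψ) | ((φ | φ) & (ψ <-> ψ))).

ψ -> φ = ½ -> ⊤ = ⊤  [min(1, 1−½+1)]
~(ψ -> φ) = ~⊤ = ⊥
~(ψ -> φ) -> ψ = ⊥ -> ½ = ⊤
φ | φ = ⊤ | ⊤ = ⊤
ψ <-> ψ = ½ <-> ½ = ⊤
(φ | φ) & (ψ <-> ψ) = ⊤ & ⊤ = ⊤
(~(ψ -> φ) -> ψ) | ((φ | φ) & (ψ <-> ψ)) = ⊤ | ⊤ = ⊤
~((~(ψ -> φ) -> ψ) | ((φ | φ) & (ψ <-> ψ))) = ~⊤ = ⊥

⊥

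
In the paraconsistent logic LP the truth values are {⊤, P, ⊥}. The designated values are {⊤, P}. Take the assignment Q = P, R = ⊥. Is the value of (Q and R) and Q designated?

No

Q and R = P and ⊥ = ⊥
(Q and R) and Q = ⊥ and P = ⊥
⊥ ∉ {⊤, P}.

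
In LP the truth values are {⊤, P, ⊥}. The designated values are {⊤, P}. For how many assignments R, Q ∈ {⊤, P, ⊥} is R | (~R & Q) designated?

Of the 9 assignments, 8 give a value in {⊤, P}.

8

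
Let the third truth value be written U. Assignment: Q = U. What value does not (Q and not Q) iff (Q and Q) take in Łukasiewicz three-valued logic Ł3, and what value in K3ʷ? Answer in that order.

In Łukasiewicz three-valued logic Ł3: not Q = not U = U
Q and not Q = U and U = U
not (Q and not Q) = not U = U
Q and Q = U and U = U
not (Q and not Q) iff (Q and Q) = U iff U = 1  [1 − |½−½|]
In K3ʷ: not Q = not U = U
Q and not Q = U and U = U
not (Q and not Q) = not U = U
Q and Q = U and U = U
not (Q and not Q) iff (Q and Q) = U iff U = U
They differ because Łukasiewicz three-valued logic Ł3 and K3ʷ treat U differently under the binary connectives.

1; U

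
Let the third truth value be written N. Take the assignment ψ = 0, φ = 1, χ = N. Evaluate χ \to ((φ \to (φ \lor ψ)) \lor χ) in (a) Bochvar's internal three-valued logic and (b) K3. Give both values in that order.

N; 1

In Bochvar's internal three-valued logic: φ \lor ψ = 1 \lor 0 = 1
φ \to (φ \lor ψ) = 1 \to 1 = 1
(φ \to (φ \lor ψ)) \lor χ = 1 \lor N = N
χ \to ((φ \to (φ \lor ψ)) \lor χ) = N \to N = N  [any arg is the third value ⇒ result is the third value]
In K3: φ \lor ψ = 1 \lor 0 = 1
φ \to (φ \lor ψ) = 1 \to 1 = 1
(φ \to (φ \lor ψ)) \lor χ = 1 \lor N = 1
χ \to ((φ \to (φ \lor ψ)) \lor χ) = N \to 1 = 1  [\lnot N \lor 1]
They differ because Bochvar's internal three-valued logic and K3 treat N differently under the binary connectives.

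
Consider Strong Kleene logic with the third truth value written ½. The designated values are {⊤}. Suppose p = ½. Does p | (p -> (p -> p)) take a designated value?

p -> p = ½ -> ½ = ½  [~½ | ½]
p -> (p -> p) = ½ -> ½ = ½
p | (p -> (p -> p)) = ½ | ½ = ½
½ ∉ {⊤}.

No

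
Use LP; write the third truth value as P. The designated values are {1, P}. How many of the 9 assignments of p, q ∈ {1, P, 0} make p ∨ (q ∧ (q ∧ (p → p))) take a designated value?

Of the 9 assignments, 8 give a value in {1, P}.

8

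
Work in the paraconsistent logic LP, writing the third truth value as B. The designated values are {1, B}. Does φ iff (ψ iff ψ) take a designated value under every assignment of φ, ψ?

No

Countermodel: φ=0, ψ=1 gives 0, which is not designated.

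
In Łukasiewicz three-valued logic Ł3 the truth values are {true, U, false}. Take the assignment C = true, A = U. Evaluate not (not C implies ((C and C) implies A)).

not C = not true = false
C and C = true and true = true
(C and C) implies A = true implies U = U  [min(1, 1−1+½)]
not C implies ((C and C) implies A) = false implies U = true
not (not C implies ((C and C) implies A)) = not true = false

false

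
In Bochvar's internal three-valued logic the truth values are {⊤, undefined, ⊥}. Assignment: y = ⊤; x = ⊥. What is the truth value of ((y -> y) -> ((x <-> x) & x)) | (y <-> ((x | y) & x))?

y -> y = ⊤ -> ⊤ = ⊤
x <-> x = ⊥ <-> ⊥ = ⊤
(x <-> x) & x = ⊤ & ⊥ = ⊥
(y -> y) -> ((x <-> x) & x) = ⊤ -> ⊥ = ⊥
x | y = ⊥ | ⊤ = ⊤
(x | y) & x = ⊤ & ⊥ = ⊥
y <-> ((x | y) & x) = ⊤ <-> ⊥ = ⊥
((y -> y) -> ((x <-> x) & x)) | (y <-> ((x | y) & x)) = ⊥ | ⊥ = ⊥

⊥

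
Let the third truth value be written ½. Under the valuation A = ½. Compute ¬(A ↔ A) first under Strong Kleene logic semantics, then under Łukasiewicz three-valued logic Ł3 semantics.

In Strong Kleene logic: A ↔ A = ½ ↔ ½ = ½
¬(A ↔ A) = ¬½ = ½
In Łukasiewicz three-valued logic Ł3: A ↔ A = ½ ↔ ½ = ⊤  [1 − |½−½|]
¬(A ↔ A) = ¬⊤ = ⊥
They differ because Strong Kleene logic and Łukasiewicz three-valued logic Ł3 treat ½ differently under implication.

½; ⊥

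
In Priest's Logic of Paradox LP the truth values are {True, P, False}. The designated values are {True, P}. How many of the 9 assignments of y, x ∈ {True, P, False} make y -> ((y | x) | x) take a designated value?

9

Of the 9 assignments, 9 give a value in {True, P}.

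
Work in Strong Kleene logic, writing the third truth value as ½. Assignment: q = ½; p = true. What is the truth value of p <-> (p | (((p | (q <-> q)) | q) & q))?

q <-> q = ½ <-> ½ = ½
p | (q <-> q) = true | ½ = true
(p | (q <-> q)) | q = true | ½ = true
((p | (q <-> q)) | q) & q = true & ½ = ½
p | (((p | (q <-> q)) | q) & q) = true | ½ = true
p <-> (p | (((p | (q <-> q)) | q) & q)) = true <-> true = true

true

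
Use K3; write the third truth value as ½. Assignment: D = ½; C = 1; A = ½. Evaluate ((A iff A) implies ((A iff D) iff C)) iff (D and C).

½

A iff A = ½ iff ½ = ½
A iff D = ½ iff ½ = ½
(A iff D) iff C = ½ iff 1 = ½
(A iff A) implies ((A iff D) iff C) = ½ implies ½ = ½  [not ½ or ½]
D and C = ½ and 1 = ½
((A iff A) implies ((A iff D) iff C)) iff (D and C) = ½ iff ½ = ½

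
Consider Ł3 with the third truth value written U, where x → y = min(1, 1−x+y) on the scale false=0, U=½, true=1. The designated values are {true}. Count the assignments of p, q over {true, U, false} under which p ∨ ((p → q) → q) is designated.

Of the 9 assignments, 5 give a value in {true}.

5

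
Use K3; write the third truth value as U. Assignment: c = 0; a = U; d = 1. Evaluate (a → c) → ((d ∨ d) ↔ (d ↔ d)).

1

a → c = U → 0 = U  [¬U ∨ 0]
d ∨ d = 1 ∨ 1 = 1
d ↔ d = 1 ↔ 1 = 1
(d ∨ d) ↔ (d ↔ d) = 1 ↔ 1 = 1
(a → c) → ((d ∨ d) ↔ (d ↔ d)) = U → 1 = 1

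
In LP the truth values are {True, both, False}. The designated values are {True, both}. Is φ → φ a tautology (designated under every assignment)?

Yes

Every assignment of φ over {True, both, False} gives a value in {True, both}.
In particular, with φ=both: φ → φ = both.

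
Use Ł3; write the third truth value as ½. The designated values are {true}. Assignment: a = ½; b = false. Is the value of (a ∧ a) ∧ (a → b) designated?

No

a ∧ a = ½ ∧ ½ = ½
a → b = ½ → false = ½  [min(1, 1−½+0)]
(a ∧ a) ∧ (a → b) = ½ ∧ ½ = ½
½ ∉ {true}.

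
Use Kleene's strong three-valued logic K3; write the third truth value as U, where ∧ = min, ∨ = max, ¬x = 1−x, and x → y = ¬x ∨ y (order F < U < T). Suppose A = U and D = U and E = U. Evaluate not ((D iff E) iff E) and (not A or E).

D iff E = U iff U = U
(D iff E) iff E = U iff U = U
not ((D iff E) iff E) = not U = U
not A = not U = U
not A or E = U or U = U
not ((D iff E) iff E) and (not A or E) = U and U = U

U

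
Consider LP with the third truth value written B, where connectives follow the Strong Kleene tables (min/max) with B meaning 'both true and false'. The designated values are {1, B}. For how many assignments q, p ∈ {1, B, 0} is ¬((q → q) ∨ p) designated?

2

Designated under: (q=B, p=B); (q=B, p=0).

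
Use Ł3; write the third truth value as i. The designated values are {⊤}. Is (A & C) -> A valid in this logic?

Yes

Every assignment of A, C over {⊤, i, ⊥} gives a value in {⊤}.
In particular, with A=i, C=i: (A & C) -> A = ⊤.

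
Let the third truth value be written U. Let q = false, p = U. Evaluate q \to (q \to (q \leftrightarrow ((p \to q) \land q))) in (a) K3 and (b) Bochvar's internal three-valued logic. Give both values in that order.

true; U

In K3: p \to q = U \to false = U  [\lnot U \lor false]
(p \to q) \land q = U \land false = false
q \leftrightarrow ((p \to q) \land q) = false \leftrightarrow false = true
q \to (q \leftrightarrow ((p \to q) \land q)) = false \to true = true
q \to (q \to (q \leftrightarrow ((p \to q) \land q))) = false \to true = true
In Bochvar's internal three-valued logic: p \to q = U \to false = U
(p \to q) \land q = U \land false = U
q \leftrightarrow ((p \to q) \land q) = false \leftrightarrow U = U
q \to (q \leftrightarrow ((p \to q) \land q)) = false \to U = U
q \to (q \to (q \leftrightarrow ((p \to q) \land q))) = false \to U = U
They differ because K3 and Bochvar's internal three-valued logic treat U differently under the binary connectives.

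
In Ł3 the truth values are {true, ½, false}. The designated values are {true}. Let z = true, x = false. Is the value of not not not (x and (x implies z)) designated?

Yes

x implies z = false implies true = true
x and (x implies z) = false and true = false
not (x and (x implies z)) = not false = true
not not (x and (x implies z)) = not true = false
not not not (x and (x implies z)) = not false = true
true ∈ {true}.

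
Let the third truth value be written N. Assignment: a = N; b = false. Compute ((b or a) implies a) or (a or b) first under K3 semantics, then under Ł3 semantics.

In K3: b or a = false or N = N
(b or a) implies a = N implies N = N  [not N or N]
a or b = N or false = N
((b or a) implies a) or (a or b) = N or N = N
In Ł3: b or a = false or N = N
(b or a) implies a = N implies N = true  [min(1, 1−½+½)]
a or b = N or false = N
((b or a) implies a) or (a or b) = true or N = true
They differ because K3 and Ł3 treat N differently under implication.

N; true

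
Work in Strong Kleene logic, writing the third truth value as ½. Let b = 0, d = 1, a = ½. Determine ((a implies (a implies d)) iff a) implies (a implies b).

½

a implies d = ½ implies 1 = 1
a implies (a implies d) = ½ implies 1 = 1
(a implies (a implies d)) iff a = 1 iff ½ = ½
a implies b = ½ implies 0 = ½
((a implies (a implies d)) iff a) implies (a implies b) = ½ implies ½ = ½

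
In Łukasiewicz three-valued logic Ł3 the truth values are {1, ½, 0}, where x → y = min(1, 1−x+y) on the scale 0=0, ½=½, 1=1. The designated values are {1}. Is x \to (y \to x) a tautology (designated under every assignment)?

Every assignment of x, y over {1, ½, 0} gives a value in {1}.
In particular, with x=½, y=½: x \to (y \to x) = 1.

Yes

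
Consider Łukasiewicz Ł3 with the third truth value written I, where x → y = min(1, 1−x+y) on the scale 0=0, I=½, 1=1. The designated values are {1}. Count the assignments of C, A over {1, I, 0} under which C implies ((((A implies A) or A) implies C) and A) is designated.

Of the 9 assignments, 6 give a value in {1}.

6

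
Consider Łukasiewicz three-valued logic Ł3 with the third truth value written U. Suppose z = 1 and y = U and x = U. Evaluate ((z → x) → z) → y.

z → x = 1 → U = U  [min(1, 1−1+½)]
(z → x) → z = U → 1 = 1
((z → x) → z) → y = 1 → U = U

U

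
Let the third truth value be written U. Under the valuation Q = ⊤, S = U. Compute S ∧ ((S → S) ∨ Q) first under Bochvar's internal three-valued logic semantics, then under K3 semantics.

U; U

In Bochvar's internal three-valued logic: S → S = U → U = U
(S → S) ∨ Q = U ∨ ⊤ = U
S ∧ ((S → S) ∨ Q) = U ∧ U = U
In K3: S → S = U → U = U  [¬U ∨ U]
(S → S) ∨ Q = U ∨ ⊤ = ⊤
S ∧ ((S → S) ∨ Q) = U ∧ ⊤ = U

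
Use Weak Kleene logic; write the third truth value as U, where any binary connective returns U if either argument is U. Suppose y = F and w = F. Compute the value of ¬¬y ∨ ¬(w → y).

F

¬y = ¬F = T
¬¬y = ¬T = F
w → y = F → F = T
¬(w → y) = ¬T = F
¬¬y ∨ ¬(w → y) = F ∨ F = F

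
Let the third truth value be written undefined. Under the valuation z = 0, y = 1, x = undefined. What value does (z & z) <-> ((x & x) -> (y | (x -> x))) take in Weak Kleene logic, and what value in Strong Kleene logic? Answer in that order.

In Weak Kleene logic: z & z = 0 & 0 = 0
x & x = undefined & undefined = undefined
x -> x = undefined -> undefined = undefined  [any arg is the third value ⇒ result is the third value]
y | (x -> x) = 1 | undefined = undefined
(x & x) -> (y | (x -> x)) = undefined -> undefined = undefined
(z & z) <-> ((x & x) -> (y | (x -> x))) = 0 <-> undefined = undefined
In Strong Kleene logic: z & z = 0 & 0 = 0
x & x = undefined & undefined = undefined
x -> x = undefined -> undefined = undefined  [~undefined | undefined]
y | (x -> x) = 1 | undefined = 1
(x & x) -> (y | (x -> x)) = undefined -> 1 = 1
(z & z) <-> ((x & x) -> (y | (x -> x))) = 0 <-> 1 = 0
They differ because Weak Kleene logic and Strong Kleene logic treat undefined differently under the binary connectives.

undefined; 0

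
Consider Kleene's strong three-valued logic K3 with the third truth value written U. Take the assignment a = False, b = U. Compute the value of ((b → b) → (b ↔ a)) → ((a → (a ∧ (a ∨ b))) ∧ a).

b → b = U → U = U  [¬U ∨ U]
b ↔ a = U ↔ False = U
(b → b) → (b ↔ a) = U → U = U
a ∨ b = False ∨ U = U
a ∧ (a ∨ b) = False ∧ U = False
a → (a ∧ (a ∨ b)) = False → False = True
(a → (a ∧ (a ∨ b))) ∧ a = True ∧ False = False
((b → b) → (b ↔ a)) → ((a → (a ∧ (a ∨ b))) ∧ a) = U → False = U

U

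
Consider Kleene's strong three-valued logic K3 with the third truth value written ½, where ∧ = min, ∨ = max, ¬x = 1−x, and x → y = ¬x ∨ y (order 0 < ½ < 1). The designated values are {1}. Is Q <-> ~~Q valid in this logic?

Countermodel: Q=½ gives ½, which is not designated.

No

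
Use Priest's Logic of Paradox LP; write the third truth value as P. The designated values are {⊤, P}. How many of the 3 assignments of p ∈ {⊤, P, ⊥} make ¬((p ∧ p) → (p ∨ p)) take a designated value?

p=⊤: ⊥ ·
p=P: P ✓
p=⊥: ⊥ ·

1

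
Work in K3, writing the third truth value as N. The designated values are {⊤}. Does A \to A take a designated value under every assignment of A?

No

Countermodel: A=N gives N, which is not designated.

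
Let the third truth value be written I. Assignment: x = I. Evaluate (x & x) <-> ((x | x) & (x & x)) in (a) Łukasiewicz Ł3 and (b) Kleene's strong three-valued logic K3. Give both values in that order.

In Łukasiewicz Ł3: x & x = I & I = I
x | x = I | I = I
x & x = I & I = I
(x | x) & (x & x) = I & I = I
(x & x) <-> ((x | x) & (x & x)) = I <-> I = T  [1 − |½−½|]
In Kleene's strong three-valued logic K3: x & x = I & I = I
x | x = I | I = I
x & x = I & I = I
(x | x) & (x & x) = I & I = I
(x & x) <-> ((x | x) & (x & x)) = I <-> I = I
They differ because Łukasiewicz Ł3 and Kleene's strong three-valued logic K3 treat I differently under implication.

T; I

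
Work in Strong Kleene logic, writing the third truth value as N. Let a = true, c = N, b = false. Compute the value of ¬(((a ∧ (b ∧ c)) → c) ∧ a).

false

b ∧ c = false ∧ N = false
a ∧ (b ∧ c) = true ∧ false = false
(a ∧ (b ∧ c)) → c = false → N = true
((a ∧ (b ∧ c)) → c) ∧ a = true ∧ true = true
¬(((a ∧ (b ∧ c)) → c) ∧ a) = ¬true = false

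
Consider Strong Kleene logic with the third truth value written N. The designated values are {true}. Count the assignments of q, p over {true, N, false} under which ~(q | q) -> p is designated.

Of the 9 assignments, 5 give a value in {true}.

5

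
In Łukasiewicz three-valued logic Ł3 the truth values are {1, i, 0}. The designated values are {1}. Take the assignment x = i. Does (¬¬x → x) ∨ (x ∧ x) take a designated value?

Yes

¬x = ¬i = i
¬¬x = ¬i = i
¬¬x → x = i → i = 1  [min(1, 1−½+½)]
x ∧ x = i ∧ i = i
(¬¬x → x) ∨ (x ∧ x) = 1 ∨ i = 1
1 ∈ {1}.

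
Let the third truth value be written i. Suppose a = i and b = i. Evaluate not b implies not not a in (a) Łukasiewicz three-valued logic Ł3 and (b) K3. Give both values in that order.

T; i

In Łukasiewicz three-valued logic Ł3: not b = not i = i
not a = not i = i
not not a = not i = i
not b implies not not a = i implies i = T
In K3: not b = not i = i
not a = not i = i
not not a = not i = i
not b implies not not a = i implies i = i
They differ because Łukasiewicz three-valued logic Ł3 and K3 treat i differently under implication.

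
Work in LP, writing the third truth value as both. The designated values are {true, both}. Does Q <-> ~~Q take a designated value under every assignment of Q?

Every assignment of Q over {true, both, false} gives a value in {true, both}.
In particular, with Q=both: Q <-> ~~Q = both.

Yes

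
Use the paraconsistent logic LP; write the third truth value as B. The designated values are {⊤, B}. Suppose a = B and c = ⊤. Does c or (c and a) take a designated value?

c and a = ⊤ and B = B
c or (c and a) = ⊤ or B = ⊤
⊤ ∈ {⊤, B}.

Yes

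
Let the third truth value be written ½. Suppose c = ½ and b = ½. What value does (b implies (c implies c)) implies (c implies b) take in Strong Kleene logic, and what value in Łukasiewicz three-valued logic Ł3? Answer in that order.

½; T

In Strong Kleene logic: c implies c = ½ implies ½ = ½
b implies (c implies c) = ½ implies ½ = ½
c implies b = ½ implies ½ = ½
(b implies (c implies c)) implies (c implies b) = ½ implies ½ = ½
In Łukasiewicz three-valued logic Ł3: c implies c = ½ implies ½ = T
b implies (c implies c) = ½ implies T = T
c implies b = ½ implies ½ = T
(b implies (c implies c)) implies (c implies b) = T implies T = T
They differ because Strong Kleene logic and Łukasiewicz three-valued logic Ł3 treat ½ differently under implication.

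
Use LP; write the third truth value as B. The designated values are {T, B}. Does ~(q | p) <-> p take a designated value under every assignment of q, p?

Countermodel: q=T, p=T gives F, which is not designated.

No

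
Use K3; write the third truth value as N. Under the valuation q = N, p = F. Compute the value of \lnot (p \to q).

F

p \to q = F \to N = T
\lnot (p \to q) = \lnot T = F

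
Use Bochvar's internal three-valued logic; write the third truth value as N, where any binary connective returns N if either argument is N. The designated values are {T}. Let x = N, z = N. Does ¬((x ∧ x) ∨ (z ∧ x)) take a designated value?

No

x ∧ x = N ∧ N = N
z ∧ x = N ∧ N = N
(x ∧ x) ∨ (z ∧ x) = N ∨ N = N
¬((x ∧ x) ∨ (z ∧ x)) = ¬N = N
N ∉ {T}.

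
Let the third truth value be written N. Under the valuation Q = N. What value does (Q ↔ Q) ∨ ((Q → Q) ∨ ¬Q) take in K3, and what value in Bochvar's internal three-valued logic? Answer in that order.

N; N

In K3: Q ↔ Q = N ↔ N = N
Q → Q = N → N = N  [¬N ∨ N]
¬Q = ¬N = N
(Q → Q) ∨ ¬Q = N ∨ N = N
(Q ↔ Q) ∨ ((Q → Q) ∨ ¬Q) = N ∨ N = N
In Bochvar's internal three-valued logic: Q ↔ Q = N ↔ N = N
Q → Q = N → N = N  [any arg is the third value ⇒ result is the third value]
¬Q = ¬N = N
(Q → Q) ∨ ¬Q = N ∨ N = N
(Q ↔ Q) ∨ ((Q → Q) ∨ ¬Q) = N ∨ N = N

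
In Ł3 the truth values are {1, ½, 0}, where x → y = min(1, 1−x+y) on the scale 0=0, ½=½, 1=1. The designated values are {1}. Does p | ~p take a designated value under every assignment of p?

No

Countermodel: p=½ gives ½, which is not designated.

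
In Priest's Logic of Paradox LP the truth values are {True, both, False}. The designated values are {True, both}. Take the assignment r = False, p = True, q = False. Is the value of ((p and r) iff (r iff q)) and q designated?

No

p and r = True and False = False
r iff q = False iff False = True
(p and r) iff (r iff q) = False iff True = False
((p and r) iff (r iff q)) and q = False and False = False
False ∉ {True, both}.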